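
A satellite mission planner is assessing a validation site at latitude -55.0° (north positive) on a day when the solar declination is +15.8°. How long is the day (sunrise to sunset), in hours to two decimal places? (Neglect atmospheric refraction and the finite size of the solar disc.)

−tan φ tan δ = −(-1.4281)(0.2830) = 0.4042; H_s = arccos(0.4042) = 66.16°.
Day length = 2 H_s / 15° h⁻¹ = 132.32° / 15 = 8.821 h.

8.82 hours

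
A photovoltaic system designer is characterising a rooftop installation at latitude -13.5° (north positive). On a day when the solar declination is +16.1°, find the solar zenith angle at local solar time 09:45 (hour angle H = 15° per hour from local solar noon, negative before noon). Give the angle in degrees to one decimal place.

44.6°

Hour angle H = 15° × (9.75 − 12) = -33.75°.
With φ = -13.5°, δ = 16.1°, H = -33.75°: sin φ sin δ = -0.0647, cos φ cos δ cos H = 0.7768, so cos θ_z = 0.7121.
θ_z = arccos(0.7121) = 44.59°.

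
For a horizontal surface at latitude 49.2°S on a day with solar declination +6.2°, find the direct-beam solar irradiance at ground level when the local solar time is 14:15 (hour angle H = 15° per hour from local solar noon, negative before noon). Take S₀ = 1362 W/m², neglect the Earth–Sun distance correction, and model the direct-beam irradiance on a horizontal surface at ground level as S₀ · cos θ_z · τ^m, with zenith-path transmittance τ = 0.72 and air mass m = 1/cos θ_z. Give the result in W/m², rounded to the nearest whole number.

Hour angle H = 15° × (14.25 − 12) = 33.75°.
cos θ_z = sin φ sin δ + cos φ cos δ cos H = (-0.7570)(0.1080) + (0.6534)(0.9942)(0.8315) = 0.4584.
Air mass m = 1/cos θ_z = 1/0.4584 = 2.182; τ^m = 0.72^2.182 = 0.4883.
Surface direct beam = 1362 × 0.4584 × 0.4883 = 304.87 W/m².

305 W/m²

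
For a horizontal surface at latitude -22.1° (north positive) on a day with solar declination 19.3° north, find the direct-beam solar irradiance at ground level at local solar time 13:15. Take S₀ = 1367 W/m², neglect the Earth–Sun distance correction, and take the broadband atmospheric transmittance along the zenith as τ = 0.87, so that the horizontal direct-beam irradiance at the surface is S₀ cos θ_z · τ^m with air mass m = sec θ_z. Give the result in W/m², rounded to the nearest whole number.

Hour angle H = 15° × (13.25 − 12) = 18.75°.
cos θ_z = sin φ sin δ + cos φ cos δ cos H = (-0.3762)(0.3305) + (0.9265)(0.9438)(0.9469) = 0.7037.
Air mass m = 1/cos θ_z = 1/0.7037 = 1.421; τ^m = 0.87^1.421 = 0.8205.
Surface direct beam = 1367 × 0.7037 × 0.8205 = 789.29 W/m².

789 W/m²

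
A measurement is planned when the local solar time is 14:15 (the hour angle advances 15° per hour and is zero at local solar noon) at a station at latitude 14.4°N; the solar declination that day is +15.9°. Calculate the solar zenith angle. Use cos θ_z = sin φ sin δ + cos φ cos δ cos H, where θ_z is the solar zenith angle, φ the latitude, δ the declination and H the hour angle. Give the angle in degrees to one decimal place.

Hour angle H = 15° × (14.25 − 12) = 33.75°.
cos θ_z = sin(14.4°) sin(15.9°) + cos(14.4°) cos(15.9°) cos(33.75°) = 0.0681 + 0.7745 = 0.8426.
θ_z = arccos(0.8426) = 32.58°.

32.6°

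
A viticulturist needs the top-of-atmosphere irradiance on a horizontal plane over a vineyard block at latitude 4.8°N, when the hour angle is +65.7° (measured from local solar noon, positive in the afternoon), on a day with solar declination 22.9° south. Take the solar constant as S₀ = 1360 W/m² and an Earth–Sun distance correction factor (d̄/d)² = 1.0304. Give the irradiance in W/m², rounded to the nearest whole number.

cos θ_z = sin φ sin δ + cos φ cos δ cos H = (0.0837)(-0.3891) + (0.9965)(0.9212)(0.4115) = 0.3452.
Top-of-atmosphere irradiance = S₀ (d̄/d)² cos θ_z = 1360 × 1.0304 × 0.3452 = 483.74 W/m².

484 W/m²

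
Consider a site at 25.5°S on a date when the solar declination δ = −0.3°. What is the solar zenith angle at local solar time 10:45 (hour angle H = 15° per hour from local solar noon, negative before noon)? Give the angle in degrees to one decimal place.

Hour angle H = 15° × (10.75 − 12) = -18.75°.
cos θ_z = sin φ sin δ + cos φ cos δ cos H = (-0.4305)(-0.0052) + (0.9026)(1.0000)(0.9469) = 0.8569.
θ_z = arccos(0.8569) = 31.03°.

31.0°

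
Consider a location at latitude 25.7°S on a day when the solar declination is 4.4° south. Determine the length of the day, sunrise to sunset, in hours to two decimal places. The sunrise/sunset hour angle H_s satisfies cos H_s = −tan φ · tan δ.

12.28 hours

The sunset hour angle satisfies cos H_s = −tan φ tan δ = -0.0370, giving H_s = 92.12°.
Day length = 2 H_s / 15° h⁻¹ = 184.24° / 15 = 12.283 h.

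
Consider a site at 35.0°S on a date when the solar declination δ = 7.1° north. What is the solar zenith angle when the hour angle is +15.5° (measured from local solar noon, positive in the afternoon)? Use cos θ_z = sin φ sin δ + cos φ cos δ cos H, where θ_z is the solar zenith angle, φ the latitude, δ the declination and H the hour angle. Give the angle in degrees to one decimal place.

With φ = -35.0°, δ = 7.1°, H = 15.50°: sin φ sin δ = -0.0709, cos φ cos δ cos H = 0.7833, so cos θ_z = 0.7124.
θ_z = arccos(0.7124) = 44.57°.

44.6°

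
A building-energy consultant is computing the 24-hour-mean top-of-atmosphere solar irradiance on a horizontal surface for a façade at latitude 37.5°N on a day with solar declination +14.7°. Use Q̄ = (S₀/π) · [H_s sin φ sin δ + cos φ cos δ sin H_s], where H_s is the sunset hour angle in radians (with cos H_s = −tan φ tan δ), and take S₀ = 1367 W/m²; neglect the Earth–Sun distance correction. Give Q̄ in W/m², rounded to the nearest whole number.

446 W/m²

cos H_s = −tan(37.5°) · tan(14.7°) = -0.2013, so H_s = arccos(-0.2013) = 101.61°. In radians, H_s = 1.7734.
H_s sin φ sin δ = 1.7734 × 0.6088 × 0.2538 = 0.2740.
cos φ cos δ sin H_s = 0.7934 × 0.9673 × 0.9795 = 0.7517.
Q̄ = (1367/π) × (0.2740 + 0.7517) = 435.13 × 1.0257 = 446.31 W/m².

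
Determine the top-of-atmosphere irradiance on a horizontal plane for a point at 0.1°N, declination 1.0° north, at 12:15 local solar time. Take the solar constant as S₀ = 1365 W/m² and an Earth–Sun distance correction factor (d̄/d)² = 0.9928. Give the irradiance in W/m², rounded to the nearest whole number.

Hour angle H = 15° × (12.25 − 12) = 3.75°.
With φ = 0.1°, δ = 1.0°, H = 3.75°: sin φ sin δ = 0.0000, cos φ cos δ cos H = 0.9977, so cos θ_z = 0.9977.
Top-of-atmosphere irradiance = S₀ (d̄/d)² cos θ_z = 1365 × 0.9928 × 0.9977 = 1352.06 W/m².

1352 W/m²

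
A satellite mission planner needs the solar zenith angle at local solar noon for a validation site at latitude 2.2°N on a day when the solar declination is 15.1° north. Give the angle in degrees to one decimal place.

12.9°

At local solar noon the hour angle is zero, so the zenith angle is |φ − δ| = |2.2° − (15.1°)| = 12.9°.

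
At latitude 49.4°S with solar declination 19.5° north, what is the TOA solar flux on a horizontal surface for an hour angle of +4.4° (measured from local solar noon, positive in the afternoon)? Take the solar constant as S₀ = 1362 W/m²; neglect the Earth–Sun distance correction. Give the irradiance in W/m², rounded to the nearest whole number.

488 W/m²

cos θ_z = sin(-49.4°) sin(19.5°) + cos(-49.4°) cos(19.5°) cos(4.40°) = -0.2534 + 0.6116 = 0.3582.
Top-of-atmosphere irradiance = S₀ cos θ_z = 1362 × 0.3582 = 487.87 W/m².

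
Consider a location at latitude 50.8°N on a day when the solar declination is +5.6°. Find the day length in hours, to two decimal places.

12.92 hours

−tan φ tan δ = −(1.2261)(0.0981) = -0.1203; H_s = arccos(-0.1203) = 96.91°.
Day length = 2 H_s / 15° h⁻¹ = 193.82° / 15 = 12.921 h.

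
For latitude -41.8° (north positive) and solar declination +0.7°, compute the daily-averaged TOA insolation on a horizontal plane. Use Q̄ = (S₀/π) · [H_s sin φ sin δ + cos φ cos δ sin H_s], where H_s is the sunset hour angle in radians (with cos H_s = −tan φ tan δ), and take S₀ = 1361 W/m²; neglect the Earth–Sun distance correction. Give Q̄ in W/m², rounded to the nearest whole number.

317 W/m²

The sunset hour angle satisfies cos H_s = −tan φ tan δ = 0.0109, giving H_s = 89.38°. In radians, H_s = 1.5600.
H_s sin φ sin δ = 1.5600 × -0.6665 × 0.0122 = -0.0127.
cos φ cos δ sin H_s = 0.7455 × 0.9999 × 0.9999 = 0.7454.
Q̄ = (1361/π) × (-0.0127 + 0.7454) = 433.22 × 0.7327 = 317.42 W/m².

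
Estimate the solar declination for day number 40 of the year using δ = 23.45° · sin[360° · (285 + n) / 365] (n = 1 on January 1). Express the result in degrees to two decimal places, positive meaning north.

360 × (285 + 40) / 365 = 320.548°; sin(320.548°) = -0.6354.
δ = 23.45 × -0.6354 = -14.900° ≈ -14.90°.

-14.90°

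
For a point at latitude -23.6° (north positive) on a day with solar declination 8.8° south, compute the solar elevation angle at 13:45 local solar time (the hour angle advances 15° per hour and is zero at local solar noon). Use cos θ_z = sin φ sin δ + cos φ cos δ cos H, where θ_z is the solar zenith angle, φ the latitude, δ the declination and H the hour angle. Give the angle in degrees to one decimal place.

60.9°

Hour angle H = 15° × (13.75 − 12) = 26.25°.
cos θ_z = sin(-23.6°) sin(-8.8°) + cos(-23.6°) cos(-8.8°) cos(26.25°) = 0.0612 + 0.8122 = 0.8734.
θ_z = arccos(0.8734) = 29.14°, so the elevation is 90° − 29.14° = 60.86°.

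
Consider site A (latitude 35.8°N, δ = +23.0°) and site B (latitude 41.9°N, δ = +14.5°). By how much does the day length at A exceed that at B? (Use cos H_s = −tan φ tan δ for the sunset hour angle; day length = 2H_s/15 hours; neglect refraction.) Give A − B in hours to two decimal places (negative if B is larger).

A: H_s = arccos(−tan 35.8° · tan 23.0°) = 107.83°, so 2H_s/15 = 14.3773 h.
B: H_s = arccos(−tan 41.9° · tan 14.5°) = 103.42°, so 2H_s/15 = 13.7893 h.
A − B = 14.3773 − 13.7893 = 0.5880 h.

+0.59 h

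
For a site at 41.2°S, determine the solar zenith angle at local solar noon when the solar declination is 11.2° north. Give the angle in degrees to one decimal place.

52.4°

At local solar noon the hour angle is zero, so the zenith angle is |φ − δ| = |-41.2° − (11.2°)| = 52.4°.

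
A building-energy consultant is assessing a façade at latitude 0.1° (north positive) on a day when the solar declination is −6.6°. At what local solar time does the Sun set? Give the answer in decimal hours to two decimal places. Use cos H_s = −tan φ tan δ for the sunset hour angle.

−tan φ tan δ = −(0.0017)(-0.1157) = 0.0002; H_s = arccos(0.0002) = 89.99°.
Sunset is at 12 + H_s/15 = 12 + 5.999 = 17.999 h local solar time.

18.00 h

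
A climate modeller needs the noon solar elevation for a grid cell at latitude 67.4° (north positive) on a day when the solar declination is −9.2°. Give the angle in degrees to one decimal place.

At local solar noon the hour angle is zero, so the elevation is 90° − |φ − δ| = 90° − |67.4° − (-9.2°)| = 90° − 76.6° = 13.4°.

13.4°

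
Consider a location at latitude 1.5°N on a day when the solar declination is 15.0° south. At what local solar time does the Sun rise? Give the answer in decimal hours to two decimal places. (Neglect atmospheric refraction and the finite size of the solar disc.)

−tan φ tan δ = −(0.0262)(-0.2679) = 0.0070; H_s = arccos(0.0070) = 89.60°.
Sunrise is at 12 − H_s/15 = 12 − 5.973 = 6.027 h local solar time.

6.03 h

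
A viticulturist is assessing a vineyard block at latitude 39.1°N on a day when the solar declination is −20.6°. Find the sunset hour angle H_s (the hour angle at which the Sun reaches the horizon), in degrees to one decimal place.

72.2°

cos H_s = −tan(39.1°) · tan(-20.6°) = 0.3055, so H_s = arccos(0.3055) = 72.21°.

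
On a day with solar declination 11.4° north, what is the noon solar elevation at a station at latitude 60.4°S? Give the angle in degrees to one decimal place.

At local solar noon the hour angle is zero, so the elevation is 90° − |φ − δ| = 90° − |-60.4° − (11.4°)| = 90° − 71.8° = 18.2°.

18.2°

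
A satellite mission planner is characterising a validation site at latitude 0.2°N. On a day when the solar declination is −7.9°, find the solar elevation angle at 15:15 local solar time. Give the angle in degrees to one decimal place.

Hour angle H = 15° × (15.25 − 12) = 48.75°.
With φ = 0.2°, δ = -7.9°, H = 48.75°: sin φ sin δ = -0.0005, cos φ cos δ cos H = 0.6531, so cos θ_z = 0.6526.
θ_z = arccos(0.6526) = 49.26°, so the elevation is 90° − 49.26° = 40.74°.

40.7°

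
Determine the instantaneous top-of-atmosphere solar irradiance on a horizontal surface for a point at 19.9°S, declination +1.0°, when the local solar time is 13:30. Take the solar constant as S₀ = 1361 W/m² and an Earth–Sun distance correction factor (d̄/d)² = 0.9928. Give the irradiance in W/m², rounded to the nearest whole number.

Hour angle H = 15° × (13.5 − 12) = 22.50°.
With φ = -19.9°, δ = 1.0°, H = 22.50°: sin φ sin δ = -0.0059, cos φ cos δ cos H = 0.8686, so cos θ_z = 0.8627.
Top-of-atmosphere irradiance = S₀ (d̄/d)² cos θ_z = 1361 × 0.9928 × 0.8627 = 1165.68 W/m².

1166 W/m²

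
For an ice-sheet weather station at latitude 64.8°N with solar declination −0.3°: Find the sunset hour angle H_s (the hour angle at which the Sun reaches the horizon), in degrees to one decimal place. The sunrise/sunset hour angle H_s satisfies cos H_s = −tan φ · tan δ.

cos H_s = −tan(64.8°) · tan(-0.3°) = 0.0111, so H_s = arccos(0.0111) = 89.36°.

89.4°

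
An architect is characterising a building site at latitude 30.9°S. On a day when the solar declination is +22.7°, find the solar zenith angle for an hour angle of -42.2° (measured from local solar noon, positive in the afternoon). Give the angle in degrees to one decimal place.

cos θ_z = sin(-30.9°) sin(22.7°) + cos(-30.9°) cos(22.7°) cos(-42.20°) = -0.1982 + 0.5864 = 0.3882.
θ_z = arccos(0.3882) = 67.16°.

67.2°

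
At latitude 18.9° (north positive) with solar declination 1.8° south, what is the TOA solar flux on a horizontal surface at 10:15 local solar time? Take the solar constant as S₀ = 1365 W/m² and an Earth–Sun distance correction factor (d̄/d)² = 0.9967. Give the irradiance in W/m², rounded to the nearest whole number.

Hour angle H = 15° × (10.25 − 12) = -26.25°.
cos θ_z = sin φ sin δ + cos φ cos δ cos H = (0.3239)(-0.0314) + (0.9461)(0.9995)(0.8969) = 0.8380.
Top-of-atmosphere irradiance = S₀ (d̄/d)² cos θ_z = 1365 × 0.9967 × 0.8380 = 1140.10 W/m².

1140 W/m²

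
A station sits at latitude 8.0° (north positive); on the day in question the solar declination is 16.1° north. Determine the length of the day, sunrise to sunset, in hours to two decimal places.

The sunset hour angle satisfies cos H_s = −tan φ tan δ = -0.0406, giving H_s = 92.33°.
Day length = 2 H_s / 15° h⁻¹ = 184.66° / 15 = 12.311 h.

12.31 hours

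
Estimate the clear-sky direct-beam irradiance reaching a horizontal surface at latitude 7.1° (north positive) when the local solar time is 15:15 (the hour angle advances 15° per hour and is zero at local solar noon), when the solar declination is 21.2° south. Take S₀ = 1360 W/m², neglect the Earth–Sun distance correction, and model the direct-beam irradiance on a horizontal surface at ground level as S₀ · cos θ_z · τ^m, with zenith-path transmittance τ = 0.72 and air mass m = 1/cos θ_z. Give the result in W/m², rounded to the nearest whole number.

430 W/m²

Hour angle H = 15° × (15.25 − 12) = 48.75°.
cos θ_z = sin(7.1°) sin(-21.2°) + cos(7.1°) cos(-21.2°) cos(48.75°) = -0.0447 + 0.6100 = 0.5653.
Air mass m = 1/cos θ_z = 1/0.5653 = 1.769; τ^m = 0.72^1.769 = 0.5593.
Surface direct beam = 1360 × 0.5653 × 0.5593 = 429.99 W/m².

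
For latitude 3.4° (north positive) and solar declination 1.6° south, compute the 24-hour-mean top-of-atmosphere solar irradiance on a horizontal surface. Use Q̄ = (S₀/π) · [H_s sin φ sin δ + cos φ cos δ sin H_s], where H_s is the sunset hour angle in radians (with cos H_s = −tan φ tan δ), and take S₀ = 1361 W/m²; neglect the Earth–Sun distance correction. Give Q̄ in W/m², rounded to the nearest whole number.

−tan φ tan δ = −(0.0594)(-0.0279) = 0.0017; H_s = arccos(0.0017) = 89.90°. In radians, H_s = 1.5691.
H_s sin φ sin δ = 1.5691 × 0.0593 × -0.0279 = -0.0026.
cos φ cos δ sin H_s = 0.9982 × 0.9996 × 1.0000 = 0.9978.
Q̄ = (1361/π) × (-0.0026 + 0.9978) = 433.22 × 0.9952 = 431.14 W/m².

431 W/m²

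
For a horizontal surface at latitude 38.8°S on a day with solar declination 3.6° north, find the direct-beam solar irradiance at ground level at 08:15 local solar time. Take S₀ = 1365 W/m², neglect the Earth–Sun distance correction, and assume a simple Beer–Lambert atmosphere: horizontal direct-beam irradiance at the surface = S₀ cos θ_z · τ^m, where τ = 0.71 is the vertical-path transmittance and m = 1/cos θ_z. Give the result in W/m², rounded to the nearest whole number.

224 W/m²

Hour angle H = 15° × (8.25 − 12) = -56.25°.
cos θ_z = sin φ sin δ + cos φ cos δ cos H = (-0.6266)(0.0628) + (0.7793)(0.9980)(0.5556) = 0.3928.
Air mass m = 1/cos θ_z = 1/0.3928 = 2.546; τ^m = 0.71^2.546 = 0.4181.
Surface direct beam = 1365 × 0.3928 × 0.4181 = 224.17 W/m².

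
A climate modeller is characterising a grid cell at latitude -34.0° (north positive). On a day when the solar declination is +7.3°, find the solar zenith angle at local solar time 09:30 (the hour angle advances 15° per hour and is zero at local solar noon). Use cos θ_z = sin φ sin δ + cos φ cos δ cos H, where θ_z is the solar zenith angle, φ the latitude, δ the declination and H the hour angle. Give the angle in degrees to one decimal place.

Hour angle H = 15° × (9.5 − 12) = -37.50°.
With φ = -34.0°, δ = 7.3°, H = -37.50°: sin φ sin δ = -0.0711, cos φ cos δ cos H = 0.6524, so cos θ_z = 0.5813.
θ_z = arccos(0.5813) = 54.46°.

54.5°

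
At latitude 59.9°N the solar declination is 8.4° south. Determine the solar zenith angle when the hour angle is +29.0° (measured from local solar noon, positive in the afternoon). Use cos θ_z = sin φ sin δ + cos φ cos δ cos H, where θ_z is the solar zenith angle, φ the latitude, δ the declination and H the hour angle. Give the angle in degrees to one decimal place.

72.1°

With φ = 59.9°, δ = -8.4°, H = 29.00°: sin φ sin δ = -0.1264, cos φ cos δ cos H = 0.4339, so cos θ_z = 0.3075.
θ_z = arccos(0.3075) = 72.09°.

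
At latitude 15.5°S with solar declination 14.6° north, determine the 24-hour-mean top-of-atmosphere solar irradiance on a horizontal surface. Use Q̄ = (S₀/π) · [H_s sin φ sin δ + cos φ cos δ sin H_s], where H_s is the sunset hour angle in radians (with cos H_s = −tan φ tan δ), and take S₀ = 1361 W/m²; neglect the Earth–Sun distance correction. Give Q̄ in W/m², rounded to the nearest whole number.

359 W/m²

The sunset hour angle satisfies cos H_s = −tan φ tan δ = 0.0722, giving H_s = 85.86°. In radians, H_s = 1.4985.
H_s sin φ sin δ = 1.4985 × -0.2672 × 0.2521 = -0.1009.
cos φ cos δ sin H_s = 0.9636 × 0.9677 × 0.9974 = 0.9301.
Q̄ = (1361/π) × (-0.1009 + 0.9301) = 433.22 × 0.8292 = 359.23 W/m².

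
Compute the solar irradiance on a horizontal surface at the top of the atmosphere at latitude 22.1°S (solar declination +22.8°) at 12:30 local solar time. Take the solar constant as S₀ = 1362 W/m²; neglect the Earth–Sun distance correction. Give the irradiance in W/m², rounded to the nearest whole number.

955 W/m²

Hour angle H = 15° × (12.5 − 12) = 7.50°.
With φ = -22.1°, δ = 22.8°, H = 7.50°: sin φ sin δ = -0.1458, cos φ cos δ cos H = 0.8468, so cos θ_z = 0.7010.
Top-of-atmosphere irradiance = S₀ cos θ_z = 1362 × 0.7010 = 954.76 W/m².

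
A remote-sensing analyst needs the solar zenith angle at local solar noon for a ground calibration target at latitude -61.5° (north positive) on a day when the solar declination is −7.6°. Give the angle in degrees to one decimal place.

53.9°

At local solar noon the hour angle is zero, so the zenith angle is |φ − δ| = |-61.5° − (-7.6°)| = 53.9°.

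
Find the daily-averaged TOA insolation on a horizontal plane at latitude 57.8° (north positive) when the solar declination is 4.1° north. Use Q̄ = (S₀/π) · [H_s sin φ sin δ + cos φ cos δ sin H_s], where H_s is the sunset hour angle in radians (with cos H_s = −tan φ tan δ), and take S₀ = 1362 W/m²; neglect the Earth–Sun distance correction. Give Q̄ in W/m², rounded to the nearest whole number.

−tan φ tan δ = −(1.5880)(0.0717) = -0.1139; H_s = arccos(-0.1139) = 96.54°. In radians, H_s = 1.6849.
H_s sin φ sin δ = 1.6849 × 0.8462 × 0.0715 = 0.1019.
cos φ cos δ sin H_s = 0.5329 × 0.9974 × 0.9935 = 0.5281.
Q̄ = (1362/π) × (0.1019 + 0.5281) = 433.54 × 0.6300 = 273.13 W/m².

273 W/m²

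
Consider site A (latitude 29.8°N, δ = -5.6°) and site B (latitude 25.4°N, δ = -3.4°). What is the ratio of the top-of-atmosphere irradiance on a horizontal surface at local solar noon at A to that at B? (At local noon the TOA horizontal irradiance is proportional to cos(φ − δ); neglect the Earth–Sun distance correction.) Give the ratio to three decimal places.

A: cos θ_z = cos(29.8° − (-5.6°)) = 0.8151.
B: cos θ_z = cos(25.4° − (-3.4°)) = 0.8763.
Ratio A/B = 0.8151 / 0.8763 = 0.9302.

0.930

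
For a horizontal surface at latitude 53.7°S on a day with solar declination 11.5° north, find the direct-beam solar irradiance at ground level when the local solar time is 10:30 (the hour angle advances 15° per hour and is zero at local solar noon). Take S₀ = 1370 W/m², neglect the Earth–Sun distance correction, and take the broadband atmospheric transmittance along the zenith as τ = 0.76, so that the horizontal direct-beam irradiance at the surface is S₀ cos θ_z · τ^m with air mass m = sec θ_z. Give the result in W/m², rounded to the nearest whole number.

Hour angle H = 15° × (10.5 − 12) = -22.50°.
With φ = -53.7°, δ = 11.5°, H = -22.50°: sin φ sin δ = -0.1607, cos φ cos δ cos H = 0.5360, so cos θ_z = 0.3753.
Air mass m = 1/cos θ_z = 1/0.3753 = 2.665; τ^m = 0.76^2.665 = 0.4812.
Surface direct beam = 1370 × 0.3753 × 0.4812 = 247.41 W/m².

247 W/m²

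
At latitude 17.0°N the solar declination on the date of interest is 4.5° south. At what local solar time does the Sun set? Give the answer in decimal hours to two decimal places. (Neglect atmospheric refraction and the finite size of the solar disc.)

cos H_s = −tan(17.0°) · tan(-4.5°) = 0.0241, so H_s = arccos(0.0241) = 88.62°.
Sunset is at 12 + H_s/15 = 12 + 5.908 = 17.908 h local solar time.

17.91 h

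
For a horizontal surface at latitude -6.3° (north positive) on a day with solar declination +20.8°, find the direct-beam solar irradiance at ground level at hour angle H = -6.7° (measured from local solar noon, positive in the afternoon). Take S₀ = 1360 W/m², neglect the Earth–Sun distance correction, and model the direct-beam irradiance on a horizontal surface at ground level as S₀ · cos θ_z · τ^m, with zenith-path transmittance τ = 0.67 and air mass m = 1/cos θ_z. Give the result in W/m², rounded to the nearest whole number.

cos θ_z = sin(-6.3°) sin(20.8°) + cos(-6.3°) cos(20.8°) cos(-6.70°) = -0.0390 + 0.9228 = 0.8838.
Air mass m = 1/cos θ_z = 1/0.8838 = 1.131; τ^m = 0.67^1.131 = 0.6358.
Surface direct beam = 1360 × 0.8838 × 0.6358 = 764.21 W/m².

764 W/m²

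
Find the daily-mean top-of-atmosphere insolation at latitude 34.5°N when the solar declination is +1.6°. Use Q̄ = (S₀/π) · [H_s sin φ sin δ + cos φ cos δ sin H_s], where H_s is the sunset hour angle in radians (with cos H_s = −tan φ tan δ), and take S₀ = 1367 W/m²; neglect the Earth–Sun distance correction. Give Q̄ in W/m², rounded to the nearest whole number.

369 W/m²

cos H_s = −tan(34.5°) · tan(1.6°) = -0.0192, so H_s = arccos(-0.0192) = 91.10°. In radians, H_s = 1.5900.
H_s sin φ sin δ = 1.5900 × 0.5664 × 0.0279 = 0.0251.
cos φ cos δ sin H_s = 0.8241 × 0.9996 × 0.9998 = 0.8236.
Q̄ = (1367/π) × (0.0251 + 0.8236) = 435.13 × 0.8487 = 369.29 W/m².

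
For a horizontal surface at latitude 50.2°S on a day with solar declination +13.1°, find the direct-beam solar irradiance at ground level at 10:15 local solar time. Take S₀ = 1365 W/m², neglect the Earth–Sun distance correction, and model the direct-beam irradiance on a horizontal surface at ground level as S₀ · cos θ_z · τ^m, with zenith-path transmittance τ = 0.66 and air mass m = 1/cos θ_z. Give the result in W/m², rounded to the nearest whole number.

179 W/m²

Hour angle H = 15° × (10.25 − 12) = -26.25°.
cos θ_z = sin(-50.2°) sin(13.1°) + cos(-50.2°) cos(13.1°) cos(-26.25°) = -0.1741 + 0.5592 = 0.3851.
Air mass m = 1/cos θ_z = 1/0.3851 = 2.597; τ^m = 0.66^2.597 = 0.3399.
Surface direct beam = 1365 × 0.3851 × 0.3399 = 178.67 W/m².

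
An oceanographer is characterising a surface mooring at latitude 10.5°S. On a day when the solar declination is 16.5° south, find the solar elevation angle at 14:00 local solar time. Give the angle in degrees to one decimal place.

Hour angle H = 15° × (14 − 12) = 30.00°.
cos θ_z = sin(-10.5°) sin(-16.5°) + cos(-10.5°) cos(-16.5°) cos(30.00°) = 0.0518 + 0.8165 = 0.8683.
θ_z = arccos(0.8683) = 29.74°, so the elevation is 90° − 29.74° = 60.26°.

60.3°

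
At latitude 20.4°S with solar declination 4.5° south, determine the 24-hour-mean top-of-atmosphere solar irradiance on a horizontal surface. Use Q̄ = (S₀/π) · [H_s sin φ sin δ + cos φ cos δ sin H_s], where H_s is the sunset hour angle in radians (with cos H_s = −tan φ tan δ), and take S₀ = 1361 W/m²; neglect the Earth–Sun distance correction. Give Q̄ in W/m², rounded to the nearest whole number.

424 W/m²

The sunset hour angle satisfies cos H_s = −tan φ tan δ = -0.0293, giving H_s = 91.68°. In radians, H_s = 1.6001.
H_s sin φ sin δ = 1.6001 × -0.3486 × -0.0785 = 0.0438.
cos φ cos δ sin H_s = 0.9373 × 0.9969 × 0.9996 = 0.9340.
Q̄ = (1361/π) × (0.0438 + 0.9340) = 433.22 × 0.9778 = 423.60 W/m².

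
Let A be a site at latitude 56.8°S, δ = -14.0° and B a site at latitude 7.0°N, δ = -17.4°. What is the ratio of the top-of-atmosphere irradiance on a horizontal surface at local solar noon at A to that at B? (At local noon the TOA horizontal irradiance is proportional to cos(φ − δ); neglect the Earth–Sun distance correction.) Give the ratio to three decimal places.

0.806

A: cos θ_z = cos(-56.8° − (-14.0°)) = 0.7337.
B: cos θ_z = cos(7.0° − (-17.4°)) = 0.9107.
Ratio A/B = 0.7337 / 0.9107 = 0.8056.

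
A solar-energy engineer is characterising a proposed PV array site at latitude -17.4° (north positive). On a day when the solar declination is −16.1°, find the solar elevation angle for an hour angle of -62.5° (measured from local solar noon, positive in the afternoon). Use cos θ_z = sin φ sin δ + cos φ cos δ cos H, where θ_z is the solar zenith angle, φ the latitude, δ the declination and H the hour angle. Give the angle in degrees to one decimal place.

cos θ_z = sin φ sin δ + cos φ cos δ cos H = (-0.2990)(-0.2773) + (0.9542)(0.9608)(0.4617) = 0.5062.
θ_z = arccos(0.5062) = 59.59°, so the elevation is 90° − 59.59° = 30.41°.

30.4°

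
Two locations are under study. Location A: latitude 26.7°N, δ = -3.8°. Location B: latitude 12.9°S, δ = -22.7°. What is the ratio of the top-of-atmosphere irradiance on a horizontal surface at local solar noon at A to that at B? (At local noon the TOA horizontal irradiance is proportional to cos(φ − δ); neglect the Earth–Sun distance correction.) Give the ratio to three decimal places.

0.874

A: cos θ_z = cos(26.7° − (-3.8°)) = 0.8616.
B: cos θ_z = cos(-12.9° − (-22.7°)) = 0.9854.
Ratio A/B = 0.8616 / 0.9854 = 0.8744.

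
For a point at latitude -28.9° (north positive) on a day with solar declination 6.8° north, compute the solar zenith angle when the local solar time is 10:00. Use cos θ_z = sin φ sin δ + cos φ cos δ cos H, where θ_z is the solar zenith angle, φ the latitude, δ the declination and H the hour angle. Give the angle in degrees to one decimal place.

45.9°

Hour angle H = 15° × (10 − 12) = -30.00°.
cos θ_z = sin φ sin δ + cos φ cos δ cos H = (-0.4833)(0.1184) + (0.8755)(0.9930)(0.8660) = 0.6957.
θ_z = arccos(0.6957) = 45.92°.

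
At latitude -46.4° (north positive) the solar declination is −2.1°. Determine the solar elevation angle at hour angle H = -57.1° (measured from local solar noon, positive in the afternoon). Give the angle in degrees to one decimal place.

cos θ_z = sin φ sin δ + cos φ cos δ cos H = (-0.7242)(-0.0366) + (0.6896)(0.9993)(0.5432) = 0.4008.
θ_z = arccos(0.4008) = 66.37°, so the elevation is 90° − 66.37° = 23.63°.

23.6°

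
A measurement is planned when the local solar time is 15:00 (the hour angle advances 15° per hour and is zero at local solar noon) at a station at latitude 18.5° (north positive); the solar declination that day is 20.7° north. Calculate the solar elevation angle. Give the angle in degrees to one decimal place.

47.7°

Hour angle H = 15° × (15 − 12) = 45.00°.
With φ = 18.5°, δ = 20.7°, H = 45.00°: sin φ sin δ = 0.1122, cos φ cos δ cos H = 0.6273, so cos θ_z = 0.7395.
θ_z = arccos(0.7395) = 42.31°, so the elevation is 90° − 42.31° = 47.69°.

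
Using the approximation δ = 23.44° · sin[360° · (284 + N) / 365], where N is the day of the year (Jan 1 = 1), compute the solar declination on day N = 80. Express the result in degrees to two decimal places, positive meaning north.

360 × (284 + 80) / 365 = 359.014°; sin(359.014°) = -0.0172.
δ = 23.44 × -0.0172 = -0.403° ≈ -0.40°.

-0.40°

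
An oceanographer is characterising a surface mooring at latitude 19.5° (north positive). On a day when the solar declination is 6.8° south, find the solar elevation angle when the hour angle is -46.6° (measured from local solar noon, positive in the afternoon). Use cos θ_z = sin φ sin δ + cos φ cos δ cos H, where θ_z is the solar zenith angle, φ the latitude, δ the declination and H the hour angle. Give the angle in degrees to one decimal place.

37.1°

With φ = 19.5°, δ = -6.8°, H = -46.60°: sin φ sin δ = -0.0395, cos φ cos δ cos H = 0.6431, so cos θ_z = 0.6036.
θ_z = arccos(0.6036) = 52.87°, so the elevation is 90° − 52.87° = 37.13°.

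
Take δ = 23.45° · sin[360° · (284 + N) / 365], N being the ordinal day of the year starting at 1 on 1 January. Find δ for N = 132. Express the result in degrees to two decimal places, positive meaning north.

360 × (284 + 132) / 365 = 410.301°; sin(410.301°) = 0.7694.
δ = 23.45 × 0.7694 = 18.042° ≈ +18.04°.

+18.04°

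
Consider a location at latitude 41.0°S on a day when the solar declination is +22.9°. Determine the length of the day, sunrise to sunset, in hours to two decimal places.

−tan φ tan δ = −(-0.8693)(0.4224) = 0.3672; H_s = arccos(0.3672) = 68.46°.
Day length = 2 H_s / 15° h⁻¹ = 136.92° / 15 = 9.128 h.

9.13 hours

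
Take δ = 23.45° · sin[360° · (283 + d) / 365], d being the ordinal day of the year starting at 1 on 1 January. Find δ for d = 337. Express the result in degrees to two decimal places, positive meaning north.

360 × (283 + 337) / 365 = 611.507°; sin(611.507°) = -0.9484.
δ = 23.45 × -0.9484 = -22.240° ≈ -22.24°.

-22.24°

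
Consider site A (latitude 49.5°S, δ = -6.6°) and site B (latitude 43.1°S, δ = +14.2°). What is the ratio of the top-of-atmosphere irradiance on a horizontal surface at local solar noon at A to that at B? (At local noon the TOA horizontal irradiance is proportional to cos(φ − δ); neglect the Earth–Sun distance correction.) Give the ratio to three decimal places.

A: cos θ_z = cos(-49.5° − (-6.6°)) = 0.7325.
B: cos θ_z = cos(-43.1° − (14.2°)) = 0.5402.
Ratio A/B = 0.7325 / 0.5402 = 1.3560.

1.356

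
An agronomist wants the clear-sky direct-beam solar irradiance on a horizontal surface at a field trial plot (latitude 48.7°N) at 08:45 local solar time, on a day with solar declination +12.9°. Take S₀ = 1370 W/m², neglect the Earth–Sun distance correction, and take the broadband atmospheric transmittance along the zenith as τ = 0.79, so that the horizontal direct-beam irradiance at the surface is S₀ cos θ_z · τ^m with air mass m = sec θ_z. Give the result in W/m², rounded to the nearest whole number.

545 W/m²

Hour angle H = 15° × (8.75 − 12) = -48.75°.
cos θ_z = sin(48.7°) sin(12.9°) + cos(48.7°) cos(12.9°) cos(-48.75°) = 0.1677 + 0.4242 = 0.5919.
Air mass m = 1/cos θ_z = 1/0.5919 = 1.689; τ^m = 0.79^1.689 = 0.6716.
Surface direct beam = 1370 × 0.5919 × 0.6716 = 544.60 W/m².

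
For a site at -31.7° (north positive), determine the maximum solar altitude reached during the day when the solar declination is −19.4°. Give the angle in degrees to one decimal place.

77.7°

At local solar noon the hour angle is zero, so the elevation is 90° − |φ − δ| = 90° − |-31.7° − (-19.4°)| = 90° − 12.3° = 77.7°.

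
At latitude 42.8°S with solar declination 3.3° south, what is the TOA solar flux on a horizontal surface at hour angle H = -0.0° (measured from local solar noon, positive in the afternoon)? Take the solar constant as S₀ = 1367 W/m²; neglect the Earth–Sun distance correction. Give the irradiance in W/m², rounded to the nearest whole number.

With φ = -42.8°, δ = -3.3°, H = -0.00°: sin φ sin δ = 0.0391, cos φ cos δ cos H = 0.7325, so cos θ_z = 0.7716.
Top-of-atmosphere irradiance = S₀ cos θ_z = 1367 × 0.7716 = 1054.78 W/m².

1055 W/m²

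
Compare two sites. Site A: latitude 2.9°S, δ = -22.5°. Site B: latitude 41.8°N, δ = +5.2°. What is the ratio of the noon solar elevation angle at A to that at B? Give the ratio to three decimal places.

A: 90° − |-2.9 − (-22.5)| = 70.40°.
B: 90° − |41.8 − (5.2)| = 53.40°.
Ratio A/B = 70.4000 / 53.4000 = 1.3184.

1.318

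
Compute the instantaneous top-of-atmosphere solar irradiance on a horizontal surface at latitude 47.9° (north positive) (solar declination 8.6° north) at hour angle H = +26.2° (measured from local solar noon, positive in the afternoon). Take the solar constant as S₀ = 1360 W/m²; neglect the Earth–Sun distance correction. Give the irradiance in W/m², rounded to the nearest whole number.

With φ = 47.9°, δ = 8.6°, H = 26.20°: sin φ sin δ = 0.1110, cos φ cos δ cos H = 0.5948, so cos θ_z = 0.7058.
Top-of-atmosphere irradiance = S₀ cos θ_z = 1360 × 0.7058 = 959.89 W/m².

960 W/m²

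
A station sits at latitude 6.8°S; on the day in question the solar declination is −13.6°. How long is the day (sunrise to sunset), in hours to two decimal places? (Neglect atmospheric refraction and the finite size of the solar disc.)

cos H_s = −tan(-6.8°) · tan(-13.6°) = -0.0288, so H_s = arccos(-0.0288) = 91.65°.
Day length = 2 H_s / 15° h⁻¹ = 183.30° / 15 = 12.220 h.

12.22 hours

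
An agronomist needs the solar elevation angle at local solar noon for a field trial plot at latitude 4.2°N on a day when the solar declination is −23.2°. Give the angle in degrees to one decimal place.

At local solar noon the hour angle is zero, so the elevation is 90° − |φ − δ| = 90° − |4.2° − (-23.2°)| = 90° − 27.4° = 62.6°.

62.6°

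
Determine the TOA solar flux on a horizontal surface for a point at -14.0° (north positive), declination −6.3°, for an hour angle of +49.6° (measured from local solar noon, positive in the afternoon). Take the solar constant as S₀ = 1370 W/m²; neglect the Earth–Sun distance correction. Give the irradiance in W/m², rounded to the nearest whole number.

893 W/m²

cos θ_z = sin(-14.0°) sin(-6.3°) + cos(-14.0°) cos(-6.3°) cos(49.60°) = 0.0265 + 0.6251 = 0.6516.
Top-of-atmosphere irradiance = S₀ cos θ_z = 1370 × 0.6516 = 892.69 W/m².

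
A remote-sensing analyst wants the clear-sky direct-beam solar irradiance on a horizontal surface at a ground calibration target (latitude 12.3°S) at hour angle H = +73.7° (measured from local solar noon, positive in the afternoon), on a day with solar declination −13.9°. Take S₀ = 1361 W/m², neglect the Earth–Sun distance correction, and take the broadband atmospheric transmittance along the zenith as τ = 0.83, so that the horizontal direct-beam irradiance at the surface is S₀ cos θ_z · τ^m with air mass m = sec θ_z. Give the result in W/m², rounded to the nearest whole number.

240 W/m²

cos θ_z = sin φ sin δ + cos φ cos δ cos H = (-0.2130)(-0.2402) + (0.9770)(0.9707)(0.2807) = 0.3174.
Air mass m = 1/cos θ_z = 1/0.3174 = 3.151; τ^m = 0.83^3.151 = 0.5559.
Surface direct beam = 1361 × 0.3174 × 0.5559 = 240.14 W/m².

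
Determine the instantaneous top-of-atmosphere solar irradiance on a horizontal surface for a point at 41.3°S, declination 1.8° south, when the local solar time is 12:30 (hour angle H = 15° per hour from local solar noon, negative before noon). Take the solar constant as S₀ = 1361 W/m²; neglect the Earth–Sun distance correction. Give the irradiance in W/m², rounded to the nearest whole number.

1041 W/m²

Hour angle H = 15° × (12.5 − 12) = 7.50°.
With φ = -41.3°, δ = -1.8°, H = 7.50°: sin φ sin δ = 0.0207, cos φ cos δ cos H = 0.7445, so cos θ_z = 0.7652.
Top-of-atmosphere irradiance = S₀ cos θ_z = 1361 × 0.7652 = 1041.44 W/m².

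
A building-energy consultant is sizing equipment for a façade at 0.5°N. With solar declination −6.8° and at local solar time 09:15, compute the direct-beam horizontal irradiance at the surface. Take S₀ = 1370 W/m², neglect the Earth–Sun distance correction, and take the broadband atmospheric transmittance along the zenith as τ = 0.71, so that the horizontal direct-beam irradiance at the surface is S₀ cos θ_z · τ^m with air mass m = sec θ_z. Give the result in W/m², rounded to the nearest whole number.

645 W/m²

Hour angle H = 15° × (9.25 − 12) = -41.25°.
With φ = 0.5°, δ = -6.8°, H = -41.25°: sin φ sin δ = -0.0010, cos φ cos δ cos H = 0.7465, so cos θ_z = 0.7455.
Air mass m = 1/cos θ_z = 1/0.7455 = 1.341; τ^m = 0.71^1.341 = 0.6317.
Surface direct beam = 1370 × 0.7455 × 0.6317 = 645.18 W/m².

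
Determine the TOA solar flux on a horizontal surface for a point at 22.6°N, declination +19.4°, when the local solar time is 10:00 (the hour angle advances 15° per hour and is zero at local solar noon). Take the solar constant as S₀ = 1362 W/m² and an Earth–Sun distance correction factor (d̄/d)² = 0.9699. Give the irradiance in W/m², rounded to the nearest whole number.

1165 W/m²

Hour angle H = 15° × (10 − 12) = -30.00°.
cos θ_z = sin φ sin δ + cos φ cos δ cos H = (0.3843)(0.3322) + (0.9232)(0.9432)(0.8660) = 0.8817.
Top-of-atmosphere irradiance = S₀ (d̄/d)² cos θ_z = 1362 × 0.9699 × 0.8817 = 1164.73 W/m².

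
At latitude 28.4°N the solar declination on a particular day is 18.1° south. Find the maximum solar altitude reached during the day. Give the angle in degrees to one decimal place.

At local solar noon the hour angle is zero, so the elevation is 90° − |φ − δ| = 90° − |28.4° − (-18.1°)| = 90° − 46.5° = 43.5°.

43.5°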